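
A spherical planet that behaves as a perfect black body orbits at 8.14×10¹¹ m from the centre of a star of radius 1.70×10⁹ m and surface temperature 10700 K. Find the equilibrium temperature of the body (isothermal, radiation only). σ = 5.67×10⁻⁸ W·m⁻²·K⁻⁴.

T ≈ 346 K

The star's surface emits σT_*⁴; at distance d the flux is S = σT_*⁴(R_*/d)².
S = 5.67×10⁻⁸·(10700)⁴·(1.70×10⁹/8.14×10¹¹)² = 3242 W/m².
For an isothermal sphere T⁴ = (1−a)S/(4σ) = 1.429×10¹⁰ K⁴.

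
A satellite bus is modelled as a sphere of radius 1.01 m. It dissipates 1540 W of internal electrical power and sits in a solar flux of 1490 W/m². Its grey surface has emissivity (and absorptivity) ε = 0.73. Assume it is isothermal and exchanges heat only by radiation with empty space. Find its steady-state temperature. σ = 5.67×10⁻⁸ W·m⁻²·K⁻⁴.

T ≈ 312 K

At steady state, absorbed solar power + internal power = radiated power.
Absorbed: α·S·A_cross = 0.73·1490·3.205 = 3486 W (cross-section πr²).
Total input = 3486 + 1540 = 5026 W.
Radiated: εσ·A_surf·T⁴ with A_surf = 4πr² = 12.82 m².
T⁴ = 5026/(0.73·5.67×10⁻⁸·12.82) = 9.472×10⁹ K⁴.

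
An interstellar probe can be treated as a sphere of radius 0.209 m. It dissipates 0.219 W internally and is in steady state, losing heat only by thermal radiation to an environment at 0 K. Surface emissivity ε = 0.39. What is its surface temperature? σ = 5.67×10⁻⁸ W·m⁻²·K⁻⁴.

T ≈ 65.2 K

Steady state: internal power = radiated power, P = εσA T⁴.
Radiating area A = 4πr² = 0.5489 m².
T⁴ = P/(εσA) = 0.219/(0.39·5.67×10⁻⁸·0.5489) = 1.804×10⁷ K⁴.
T = (1.804×10⁷)^(1/4).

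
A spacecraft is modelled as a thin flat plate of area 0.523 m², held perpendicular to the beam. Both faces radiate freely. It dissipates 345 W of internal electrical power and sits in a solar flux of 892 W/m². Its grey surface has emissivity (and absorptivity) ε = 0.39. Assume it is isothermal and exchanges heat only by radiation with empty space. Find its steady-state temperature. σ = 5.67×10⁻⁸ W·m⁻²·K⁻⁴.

T ≈ 389 K

At steady state, absorbed solar power + internal power = radiated power.
Absorbed: α·S·A_cross = 0.39·892·0.5230 = 181.9 W (cross-section A).
Total input = 181.9 + 345 = 526.9 W.
Radiated: εσ·A_surf·T⁴ with A_surf = 2A = 1.046 m².
T⁴ = 526.9/(0.39·5.67×10⁻⁸·1.046) = 2.278×10¹⁰ K⁴.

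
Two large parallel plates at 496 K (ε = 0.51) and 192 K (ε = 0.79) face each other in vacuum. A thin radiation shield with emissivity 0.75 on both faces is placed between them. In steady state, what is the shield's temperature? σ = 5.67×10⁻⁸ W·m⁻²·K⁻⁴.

T_s ≈ 400 K

In steady state the net flux on the hot side equals that on the cold side.
σ(T₁⁴−T_s⁴)/D₁ = σ(T_s⁴−T₂⁴)/D₂, with D₁ = 1/ε₁+1/ε_s−1 = 2.294, D₂ = 1/ε_s+1/ε₂−1 = 1.599.
Solve for T_s⁴: T_s⁴ = (D₂·T₁⁴ + D₁·T₂⁴)/(D₁+D₂) = 2.566×10¹⁰ K⁴.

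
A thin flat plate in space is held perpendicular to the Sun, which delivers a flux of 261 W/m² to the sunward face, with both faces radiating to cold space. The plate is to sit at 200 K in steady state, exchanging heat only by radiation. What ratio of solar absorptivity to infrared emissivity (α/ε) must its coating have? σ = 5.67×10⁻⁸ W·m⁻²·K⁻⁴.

α/ε ≈ 0.695

Balance: αS·A = εσ·2A·T⁴ ⇒ α/ε = 2σT⁴/S.
α/ε = 2·5.67×10⁻⁸·(200)⁴/261 = 2·5.67×10⁻⁸·1.600×10⁹/261.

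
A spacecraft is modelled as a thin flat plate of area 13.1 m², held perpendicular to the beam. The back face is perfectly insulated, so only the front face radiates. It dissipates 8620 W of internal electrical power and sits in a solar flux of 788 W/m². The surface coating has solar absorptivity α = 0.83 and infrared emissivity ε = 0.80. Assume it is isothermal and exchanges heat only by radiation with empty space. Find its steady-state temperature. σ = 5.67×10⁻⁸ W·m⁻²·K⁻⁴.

T ≈ 412 K

At steady state, absorbed solar power + internal power = radiated power.
Absorbed: α·S·A_cross = 0.83·788·13.10 = 8568 W (cross-section A).
Total input = 8568 + 8620 = 17190 W.
Radiated: εσ·A_surf·T⁴ with A_surf = A = 13.10 m².
T⁴ = 17190/(0.80·5.67×10⁻⁸·13.10) = 2.893×10¹⁰ K⁴.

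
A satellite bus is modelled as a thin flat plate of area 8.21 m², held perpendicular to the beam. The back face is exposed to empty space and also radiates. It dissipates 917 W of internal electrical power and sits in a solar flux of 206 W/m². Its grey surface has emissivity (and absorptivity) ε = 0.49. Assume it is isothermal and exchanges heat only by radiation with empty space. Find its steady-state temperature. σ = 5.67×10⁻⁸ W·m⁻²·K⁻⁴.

At steady state, absorbed solar power + internal power = radiated power.
Absorbed: α·S·A_cross = 0.49·206·8.210 = 828.7 W (cross-section A).
Total input = 828.7 + 917 = 1746 W.
Radiated: εσ·A_surf·T⁴ with A_surf = 2A = 16.42 m².
T⁴ = 1746/(0.49·5.67×10⁻⁸·16.42) = 3.827×10⁹ K⁴.

T ≈ 249 K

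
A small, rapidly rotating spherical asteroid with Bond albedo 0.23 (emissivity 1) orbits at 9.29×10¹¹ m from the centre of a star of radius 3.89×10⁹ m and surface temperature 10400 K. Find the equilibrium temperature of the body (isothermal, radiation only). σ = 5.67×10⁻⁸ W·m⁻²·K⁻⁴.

The star's surface emits σT_*⁴; at distance d the flux is S = σT_*⁴(R_*/d)².
S = 5.67×10⁻⁸·(10400)⁴·(3.89×10⁹/9.29×10¹¹)² = 11630 W/m².
For an isothermal sphere T⁴ = (1−a)S/(4σ) = 3.948×10¹⁰ K⁴.

T ≈ 446 K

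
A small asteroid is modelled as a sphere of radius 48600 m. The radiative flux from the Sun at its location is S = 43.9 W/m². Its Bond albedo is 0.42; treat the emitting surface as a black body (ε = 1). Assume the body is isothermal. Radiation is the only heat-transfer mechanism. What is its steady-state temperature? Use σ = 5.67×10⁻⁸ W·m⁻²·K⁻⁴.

At equilibrium, absorbed power = emitted power.
Absorbing cross-section = πr² = 7.420×10⁹ m²; emitting surface = 4πr² = 2.968×10¹⁰ m² (ratio 4).
(1−a)S·A_cross = εσ·A_surf·T⁴  ⇒  T⁴ = (1−a)S/(4σ).
T⁴ = 0.580·43.9/(4·5.67×10⁻⁸) = 1.123×10⁸ K⁴.
T = (1.123×10⁸)^(1/4).

T ≈ 103 K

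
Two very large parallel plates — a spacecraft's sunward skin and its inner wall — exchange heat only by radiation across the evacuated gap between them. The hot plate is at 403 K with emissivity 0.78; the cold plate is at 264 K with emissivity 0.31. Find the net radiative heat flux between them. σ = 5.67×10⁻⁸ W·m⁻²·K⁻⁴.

q ≈ 348 W/m²

For two infinite grey parallel plates, q = σ(T₁⁴ − T₂⁴)/(1/ε₁ + 1/ε₂ − 1).
T₁⁴ − T₂⁴ = 2.638×10¹⁰ − 4.858×10⁹ = 2.152×10¹⁰ K⁴.
1/ε₁ + 1/ε₂ − 1 = 1.282 + 3.226 − 1 = 3.508.
q = 5.67×10⁻⁸ × 2.152×10¹⁰ / 3.508.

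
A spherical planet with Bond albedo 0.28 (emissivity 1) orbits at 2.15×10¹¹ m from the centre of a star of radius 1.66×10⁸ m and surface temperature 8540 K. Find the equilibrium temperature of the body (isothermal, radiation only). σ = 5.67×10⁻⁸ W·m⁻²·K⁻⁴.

T ≈ 155 K

The star's surface emits σT_*⁴; at distance d the flux is S = σT_*⁴(R_*/d)².
S = 5.67×10⁻⁸·(8540)⁴·(1.66×10⁸/2.15×10¹¹)² = 179.8 W/m².
For an isothermal sphere T⁴ = (1−a)S/(4σ) = 5.707×10⁸ K⁴.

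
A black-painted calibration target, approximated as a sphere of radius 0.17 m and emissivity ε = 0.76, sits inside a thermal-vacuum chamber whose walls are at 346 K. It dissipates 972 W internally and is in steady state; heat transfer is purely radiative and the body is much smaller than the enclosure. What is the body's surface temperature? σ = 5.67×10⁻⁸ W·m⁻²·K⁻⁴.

T ≈ 526 K

For a small grey body in a large enclosure, net radiated power = εσA(T⁴ − T_w⁴).
Steady state: P = εσA(T⁴ − T_w⁴) with A = 4πr² = 0.3632 m².
T⁴ = P/(εσA) + T_w⁴ = 972/(0.76·5.67×10⁻⁸·0.3632) + (346)⁴
    = 6.211×10¹⁰ + 1.433×10¹⁰ = 7.644×10¹⁰ K⁴.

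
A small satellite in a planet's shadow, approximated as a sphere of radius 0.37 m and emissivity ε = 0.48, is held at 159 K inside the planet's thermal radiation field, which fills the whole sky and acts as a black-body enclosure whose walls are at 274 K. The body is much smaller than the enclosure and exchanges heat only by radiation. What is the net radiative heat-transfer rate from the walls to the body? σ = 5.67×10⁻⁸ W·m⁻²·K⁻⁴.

P_net ≈ 234 W

For a small grey body in a large enclosure: P_net = εσA(T_body⁴ − T_wall⁴).
A = 4πr² = 1.720 m²; T_body⁴ − T_wall⁴ = 6.391×10⁸ − 5.636×10⁹ = -4.997×10⁹ K⁴.
|P_net| = 0.48·5.67×10⁻⁸·1.720·4.997×10⁹.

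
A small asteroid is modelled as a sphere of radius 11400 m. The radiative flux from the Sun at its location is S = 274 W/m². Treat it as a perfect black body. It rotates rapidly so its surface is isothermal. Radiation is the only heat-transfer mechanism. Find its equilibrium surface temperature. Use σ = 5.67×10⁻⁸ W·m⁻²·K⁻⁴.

At equilibrium, absorbed power = emitted power.
Absorbing cross-section = πr² = 4.083×10⁸ m²; emitting surface = 4πr² = 1.633×10⁹ m² (ratio 4).
S·A_cross = εσ·A_surf·T⁴  ⇒  T⁴ = S/(4σ).
T⁴ = 1.00·274/(4·5.67×10⁻⁸) = 1.208×10⁹ K⁴.
T = (1.208×10⁹)^(1/4).

T ≈ 186 K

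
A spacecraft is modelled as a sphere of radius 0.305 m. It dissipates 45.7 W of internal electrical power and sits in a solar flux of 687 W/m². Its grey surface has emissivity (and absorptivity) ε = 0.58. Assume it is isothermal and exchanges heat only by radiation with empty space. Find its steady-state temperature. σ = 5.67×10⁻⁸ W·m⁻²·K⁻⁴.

At steady state, absorbed solar power + internal power = radiated power.
Absorbed: α·S·A_cross = 0.58·687·0.2922 = 116.4 W (cross-section πr²).
Total input = 116.4 + 45.7 = 162.1 W.
Radiated: εσ·A_surf·T⁴ with A_surf = 4πr² = 1.169 m².
T⁴ = 162.1/(0.58·5.67×10⁻⁸·1.169) = 4.218×10⁹ K⁴.

T ≈ 255 K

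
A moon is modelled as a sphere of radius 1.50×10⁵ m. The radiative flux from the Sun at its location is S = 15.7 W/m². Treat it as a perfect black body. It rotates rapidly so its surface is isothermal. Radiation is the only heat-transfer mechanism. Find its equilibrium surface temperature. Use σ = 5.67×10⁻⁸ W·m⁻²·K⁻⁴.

T ≈ 91.2 K

At equilibrium, absorbed power = emitted power.
Absorbing cross-section = πr² = 7.069×10¹⁰ m²; emitting surface = 4πr² = 2.827×10¹¹ m² (ratio 4).
S·A_cross = εσ·A_surf·T⁴  ⇒  T⁴ = S/(4σ).
T⁴ = 1.00·15.7/(4·5.67×10⁻⁸) = 6.922×10⁷ K⁴.
T = (6.922×10⁷)^(1/4).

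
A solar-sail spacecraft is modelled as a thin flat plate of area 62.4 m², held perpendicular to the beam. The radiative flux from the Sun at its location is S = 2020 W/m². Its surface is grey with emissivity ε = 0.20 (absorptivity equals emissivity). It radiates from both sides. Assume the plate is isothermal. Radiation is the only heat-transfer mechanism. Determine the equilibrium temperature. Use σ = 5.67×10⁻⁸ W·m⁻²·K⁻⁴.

At equilibrium, absorbed power = emitted power.
Absorbing cross-section = A = 62.40 m²; emitting surface = 2A = 124.8 m² (ratio 2).
εS·A_cross = εσ·A_surf·T⁴  ⇒  T⁴ = S/(2σ)   (ε cancels).
T⁴ = 2020/(2·5.67×10⁻⁸) = 1.781×10¹⁰ K⁴.
T = (1.781×10¹⁰)^(1/4).

T ≈ 365 K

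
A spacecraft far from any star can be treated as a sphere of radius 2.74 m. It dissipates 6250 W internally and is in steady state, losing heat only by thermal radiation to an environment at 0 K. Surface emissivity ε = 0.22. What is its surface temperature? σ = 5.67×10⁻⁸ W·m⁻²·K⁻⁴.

T ≈ 270 K

Steady state: internal power = radiated power, P = εσA T⁴.
Radiating area A = 4πr² = 94.34 m².
T⁴ = P/(εσA) = 6250/(0.22·5.67×10⁻⁸·94.34) = 5.311×10⁹ K⁴.
T = (5.311×10⁹)^(1/4).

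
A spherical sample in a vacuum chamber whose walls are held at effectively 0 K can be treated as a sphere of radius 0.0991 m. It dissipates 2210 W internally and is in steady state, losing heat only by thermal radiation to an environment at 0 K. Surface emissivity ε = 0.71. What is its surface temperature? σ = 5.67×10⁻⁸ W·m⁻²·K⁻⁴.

T ≈ 817 K

Steady state: internal power = radiated power, P = εσA T⁴.
Radiating area A = 4πr² = 0.1234 m².
T⁴ = P/(εσA) = 2210/(0.71·5.67×10⁻⁸·0.1234) = 4.448×10¹¹ K⁴.
T = (4.448×10¹¹)^(1/4).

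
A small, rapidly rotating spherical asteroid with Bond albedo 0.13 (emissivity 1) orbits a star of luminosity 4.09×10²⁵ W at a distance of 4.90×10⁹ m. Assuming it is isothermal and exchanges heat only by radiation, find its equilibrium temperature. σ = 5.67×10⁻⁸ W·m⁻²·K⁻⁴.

T ≈ 849 K

First find the stellar flux at distance d: S = L/(4πd²) = 4.09×10²⁵/(4π·(4.90×10⁹)²) = 1.356×10⁵ W/m².
For an isothermal sphere, absorbed (1−a)S·πr² = emitted σ·4πr²·T⁴, so T⁴ = (1−a)S/(4σ).
T⁴ = 0.870·1.356×10⁵/(4·5.67×10⁻⁸) = 5.200×10¹¹ K⁴.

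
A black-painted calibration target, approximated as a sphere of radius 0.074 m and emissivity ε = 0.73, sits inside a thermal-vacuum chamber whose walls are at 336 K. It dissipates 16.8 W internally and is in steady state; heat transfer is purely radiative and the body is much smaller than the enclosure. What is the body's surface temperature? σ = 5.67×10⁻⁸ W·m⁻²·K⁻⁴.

For a small grey body in a large enclosure, net radiated power = εσA(T⁴ − T_w⁴).
Steady state: P = εσA(T⁴ − T_w⁴) with A = 4πr² = 0.06881 m².
T⁴ = P/(εσA) + T_w⁴ = 16.8/(0.73·5.67×10⁻⁸·0.06881) + (336)⁴
    = 5.898×10⁹ + 1.275×10¹⁰ = 1.864×10¹⁰ K⁴.

T ≈ 370 K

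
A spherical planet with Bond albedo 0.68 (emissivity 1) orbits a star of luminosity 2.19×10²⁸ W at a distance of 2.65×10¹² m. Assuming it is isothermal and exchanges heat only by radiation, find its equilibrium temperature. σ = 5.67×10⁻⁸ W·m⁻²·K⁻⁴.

T ≈ 137 K

First find the stellar flux at distance d: S = L/(4πd²) = 2.19×10²⁸/(4π·(2.65×10¹²)²) = 248.2 W/m².
For an isothermal sphere, absorbed (1−a)S·πr² = emitted σ·4πr²·T⁴, so T⁴ = (1−a)S/(4σ).
T⁴ = 0.320·248.2/(4·5.67×10⁻⁸) = 3.501×10⁸ K⁴.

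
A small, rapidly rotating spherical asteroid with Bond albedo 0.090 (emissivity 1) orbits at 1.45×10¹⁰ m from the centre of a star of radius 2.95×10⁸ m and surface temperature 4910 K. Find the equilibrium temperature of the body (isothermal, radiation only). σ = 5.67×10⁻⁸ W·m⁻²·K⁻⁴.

The star's surface emits σT_*⁴; at distance d the flux is S = σT_*⁴(R_*/d)².
S = 5.67×10⁻⁸·(4910)⁴·(2.95×10⁸/1.45×10¹⁰)² = 13640 W/m².
For an isothermal sphere T⁴ = (1−a)S/(4σ) = 5.473×10¹⁰ K⁴.

T ≈ 484 K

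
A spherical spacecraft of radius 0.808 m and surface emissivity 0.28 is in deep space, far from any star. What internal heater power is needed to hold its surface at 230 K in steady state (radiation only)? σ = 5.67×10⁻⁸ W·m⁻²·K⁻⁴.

P = εσ·4πr²·T⁴.
4πr² = 8.204 m²; T⁴ = 2.798×10⁹ K⁴.
P = 0.28·5.67×10⁻⁸·8.204·2.798×10⁹.

P ≈ 364 W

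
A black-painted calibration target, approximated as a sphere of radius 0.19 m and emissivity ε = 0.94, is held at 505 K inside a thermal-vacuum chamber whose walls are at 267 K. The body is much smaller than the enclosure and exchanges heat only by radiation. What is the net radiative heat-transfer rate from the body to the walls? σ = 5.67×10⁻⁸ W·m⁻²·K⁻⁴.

For a small grey body in a large enclosure: P_net = εσA(T_body⁴ − T_wall⁴).
A = 4πr² = 0.4536 m²; T_body⁴ − T_wall⁴ = 6.504×10¹⁰ − 5.082×10⁹ = 5.996×10¹⁰ K⁴.
|P_net| = 0.94·5.67×10⁻⁸·0.4536·5.996×10¹⁰.

P_net ≈ 1450 W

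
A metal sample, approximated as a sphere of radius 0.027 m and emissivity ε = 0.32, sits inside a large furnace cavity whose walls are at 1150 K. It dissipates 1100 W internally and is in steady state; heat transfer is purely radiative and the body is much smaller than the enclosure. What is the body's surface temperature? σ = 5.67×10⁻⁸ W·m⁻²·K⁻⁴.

For a small grey body in a large enclosure, net radiated power = εσA(T⁴ − T_w⁴).
Steady state: P = εσA(T⁴ − T_w⁴) with A = 4πr² = 0.009161 m².
T⁴ = P/(εσA) + T_w⁴ = 1100/(0.32·5.67×10⁻⁸·0.009161) + (1150)⁴
    = 6.618×10¹² + 1.749×10¹² = 8.367×10¹² K⁴.

T ≈ 1700 K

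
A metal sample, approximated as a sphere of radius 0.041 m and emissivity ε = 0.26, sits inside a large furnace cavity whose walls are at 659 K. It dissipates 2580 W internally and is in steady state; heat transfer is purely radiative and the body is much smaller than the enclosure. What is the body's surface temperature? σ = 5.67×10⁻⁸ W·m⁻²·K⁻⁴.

For a small grey body in a large enclosure, net radiated power = εσA(T⁴ − T_w⁴).
Steady state: P = εσA(T⁴ − T_w⁴) with A = 4πr² = 0.02112 m².
T⁴ = P/(εσA) + T_w⁴ = 2580/(0.26·5.67×10⁻⁸·0.02112) + (659)⁴
    = 8.285×10¹² + 1.886×10¹¹ = 8.473×10¹² K⁴.

T ≈ 1710 K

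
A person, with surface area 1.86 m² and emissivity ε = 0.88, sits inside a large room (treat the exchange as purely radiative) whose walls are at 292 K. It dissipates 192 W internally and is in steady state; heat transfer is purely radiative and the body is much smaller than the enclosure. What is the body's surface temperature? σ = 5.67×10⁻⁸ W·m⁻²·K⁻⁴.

For a small grey body in a large enclosure, net radiated power = εσA(T⁴ − T_w⁴).
Steady state: P = εσA(T⁴ − T_w⁴) with A = 1.86 m².
T⁴ = P/(εσA) + T_w⁴ = 192/(0.88·5.67×10⁻⁸·1.860) + (292)⁴
    = 2.069×10⁹ + 7.270×10⁹ = 9.339×10⁹ K⁴.

T ≈ 311 K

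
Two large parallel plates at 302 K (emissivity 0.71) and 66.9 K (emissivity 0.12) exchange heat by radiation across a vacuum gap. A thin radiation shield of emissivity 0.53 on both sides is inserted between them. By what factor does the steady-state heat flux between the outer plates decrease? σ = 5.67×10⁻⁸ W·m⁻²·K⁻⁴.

factor ≈ 1.32

Without shield: q₀ = σΔ(T⁴)/(1/ε₁+1/ε₂−1) with denominator 8.742.
With shield the two gaps are in series; the resistances add: (1/ε₁+1/ε_s−1)+(1/ε_s+1/ε₂−1) = 2.295+9.220 = 11.52.
Heat-flux ratio q₀/q = 11.52/8.742.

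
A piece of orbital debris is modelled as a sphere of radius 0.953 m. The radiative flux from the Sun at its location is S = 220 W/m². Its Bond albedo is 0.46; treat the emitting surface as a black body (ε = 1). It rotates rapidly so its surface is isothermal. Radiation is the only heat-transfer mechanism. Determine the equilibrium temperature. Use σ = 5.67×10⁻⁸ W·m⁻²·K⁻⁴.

T ≈ 151 K

At equilibrium, absorbed power = emitted power.
Absorbing cross-section = πr² = 2.853 m²; emitting surface = 4πr² = 11.41 m² (ratio 4).
(1−a)S·A_cross = εσ·A_surf·T⁴  ⇒  T⁴ = (1−a)S/(4σ).
T⁴ = 0.540·220/(4·5.67×10⁻⁸) = 5.238×10⁸ K⁴.
T = (5.238×10⁸)^(1/4).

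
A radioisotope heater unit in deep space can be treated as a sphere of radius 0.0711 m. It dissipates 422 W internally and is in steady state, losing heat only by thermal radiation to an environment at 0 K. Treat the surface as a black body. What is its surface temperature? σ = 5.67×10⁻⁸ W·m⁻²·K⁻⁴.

T ≈ 585 K

Steady state: internal power = radiated power, P = εσA T⁴.
Radiating area A = 4πr² = 0.06353 m².
T⁴ = P/(εσA) = 422/(1.0·5.67×10⁻⁸·0.06353) = 1.172×10¹¹ K⁴.
T = (1.172×10¹¹)^(1/4).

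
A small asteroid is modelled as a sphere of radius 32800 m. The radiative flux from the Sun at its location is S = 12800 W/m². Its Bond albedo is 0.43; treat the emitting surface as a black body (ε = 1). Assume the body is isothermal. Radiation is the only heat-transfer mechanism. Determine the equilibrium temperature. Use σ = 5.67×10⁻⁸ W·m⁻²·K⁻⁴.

At equilibrium, absorbed power = emitted power.
Absorbing cross-section = πr² = 3.380×10⁹ m²; emitting surface = 4πr² = 1.352×10¹⁰ m² (ratio 4).
(1−a)S·A_cross = εσ·A_surf·T⁴  ⇒  T⁴ = (1−a)S/(4σ).
T⁴ = 0.570·12800/(4·5.67×10⁻⁸) = 3.217×10¹⁰ K⁴.
T = (3.217×10¹⁰)^(1/4).

T ≈ 424 K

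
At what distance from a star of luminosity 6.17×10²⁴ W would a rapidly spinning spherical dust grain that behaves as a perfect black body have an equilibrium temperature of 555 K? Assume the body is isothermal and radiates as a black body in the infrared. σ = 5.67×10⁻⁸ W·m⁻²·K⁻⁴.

For an isothermal black-emitting sphere, (1−a)S·πr² = σ·4πr²·T⁴ ⇒ S = 4σT⁴/(1−a).
S = 4·5.67×10⁻⁸·(555)⁴/1.00 = 21520 W/m².
Flux falls as S = L/(4πd²), so d = √(L/(4πS)) = √(6.17×10²⁴/(4π·21520)).

d ≈ 4.78×10⁹ m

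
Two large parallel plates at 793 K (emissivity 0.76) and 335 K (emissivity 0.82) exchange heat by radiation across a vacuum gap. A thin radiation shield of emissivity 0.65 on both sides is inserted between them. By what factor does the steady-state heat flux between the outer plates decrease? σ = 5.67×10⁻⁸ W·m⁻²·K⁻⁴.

Without shield: q₀ = σΔ(T⁴)/(1/ε₁+1/ε₂−1) with denominator 1.535.
With shield the two gaps are in series; the resistances add: (1/ε₁+1/ε_s−1)+(1/ε_s+1/ε₂−1) = 1.854+1.758 = 3.612.
Heat-flux ratio q₀/q = 3.612/1.535.

factor ≈ 2.35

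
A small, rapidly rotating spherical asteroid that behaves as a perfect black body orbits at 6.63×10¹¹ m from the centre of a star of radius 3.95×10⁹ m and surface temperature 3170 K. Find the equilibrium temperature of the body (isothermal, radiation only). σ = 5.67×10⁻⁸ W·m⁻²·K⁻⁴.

T ≈ 173 K

The star's surface emits σT_*⁴; at distance d the flux is S = σT_*⁴(R_*/d)².
S = 5.67×10⁻⁸·(3170)⁴·(3.95×10⁹/6.63×10¹¹)² = 203.2 W/m².
For an isothermal sphere T⁴ = (1−a)S/(4σ) = 8.961×10⁸ K⁴.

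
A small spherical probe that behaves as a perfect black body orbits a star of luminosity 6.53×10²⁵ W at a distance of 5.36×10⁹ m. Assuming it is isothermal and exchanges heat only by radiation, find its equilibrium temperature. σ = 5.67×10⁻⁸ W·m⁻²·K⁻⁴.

First find the stellar flux at distance d: S = L/(4πd²) = 6.53×10²⁵/(4π·(5.36×10⁹)²) = 1.809×10⁵ W/m².
For an isothermal sphere, absorbed (1−a)S·πr² = emitted σ·4πr²·T⁴, so T⁴ = (1−a)S/(4σ).
T⁴ = 1.00·1.809×10⁵/(4·5.67×10⁻⁸) = 7.975×10¹¹ K⁴.

T ≈ 945 K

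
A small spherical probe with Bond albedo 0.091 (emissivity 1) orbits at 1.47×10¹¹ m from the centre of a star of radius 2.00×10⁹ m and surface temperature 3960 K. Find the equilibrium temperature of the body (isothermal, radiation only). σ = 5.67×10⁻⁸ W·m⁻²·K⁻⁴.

T ≈ 319 K

The star's surface emits σT_*⁴; at distance d the flux is S = σT_*⁴(R_*/d)².
S = 5.67×10⁻⁸·(3960)⁴·(2.00×10⁹/1.47×10¹¹)² = 2581 W/m².
For an isothermal sphere T⁴ = (1−a)S/(4σ) = 1.034×10¹⁰ K⁴.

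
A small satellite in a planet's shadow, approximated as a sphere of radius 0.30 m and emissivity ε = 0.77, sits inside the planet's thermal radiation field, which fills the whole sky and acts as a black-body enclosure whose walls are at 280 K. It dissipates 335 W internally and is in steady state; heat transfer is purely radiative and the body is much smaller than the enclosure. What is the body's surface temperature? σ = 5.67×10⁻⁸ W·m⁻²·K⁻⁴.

T ≈ 337 K

For a small grey body in a large enclosure, net radiated power = εσA(T⁴ − T_w⁴).
Steady state: P = εσA(T⁴ − T_w⁴) with A = 4πr² = 1.131 m².
T⁴ = P/(εσA) + T_w⁴ = 335/(0.77·5.67×10⁻⁸·1.131) + (280)⁴
    = 6.785×10⁹ + 6.147×10⁹ = 1.293×10¹⁰ K⁴.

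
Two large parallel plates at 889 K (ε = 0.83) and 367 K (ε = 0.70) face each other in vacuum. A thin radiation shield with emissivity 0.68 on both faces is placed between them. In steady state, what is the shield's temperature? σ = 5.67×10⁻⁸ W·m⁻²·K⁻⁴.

In steady state the net flux on the hot side equals that on the cold side.
σ(T₁⁴−T_s⁴)/D₁ = σ(T_s⁴−T₂⁴)/D₂, with D₁ = 1/ε₁+1/ε_s−1 = 1.675, D₂ = 1/ε_s+1/ε₂−1 = 1.899.
Solve for T_s⁴: T_s⁴ = (D₂·T₁⁴ + D₁·T₂⁴)/(D₁+D₂) = 3.404×10¹¹ K⁴.

T_s ≈ 764 K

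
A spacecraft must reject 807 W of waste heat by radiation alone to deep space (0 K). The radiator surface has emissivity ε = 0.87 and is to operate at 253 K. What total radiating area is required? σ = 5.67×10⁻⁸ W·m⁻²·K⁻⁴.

P = εσA T⁴ ⇒ A = P/(εσT⁴).
T⁴ = 4.097×10⁹ K⁴.
A = 807/(0.87 × 5.67×10⁻⁸ × 4.097×10⁹).

A ≈ 3.99 m²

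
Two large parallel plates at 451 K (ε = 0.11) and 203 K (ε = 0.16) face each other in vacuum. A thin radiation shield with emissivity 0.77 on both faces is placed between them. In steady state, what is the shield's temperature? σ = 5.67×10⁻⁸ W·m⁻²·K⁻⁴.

In steady state the net flux on the hot side equals that on the cold side.
σ(T₁⁴−T_s⁴)/D₁ = σ(T_s⁴−T₂⁴)/D₂, with D₁ = 1/ε₁+1/ε_s−1 = 9.390, D₂ = 1/ε_s+1/ε₂−1 = 6.549.
Solve for T_s⁴: T_s⁴ = (D₂·T₁⁴ + D₁·T₂⁴)/(D₁+D₂) = 1.800×10¹⁰ K⁴.

T_s ≈ 366 K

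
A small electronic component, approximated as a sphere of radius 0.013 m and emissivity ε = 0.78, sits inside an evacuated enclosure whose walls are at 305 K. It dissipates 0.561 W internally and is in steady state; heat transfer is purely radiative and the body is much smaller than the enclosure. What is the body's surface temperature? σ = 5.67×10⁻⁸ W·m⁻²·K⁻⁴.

T ≈ 348 K

For a small grey body in a large enclosure, net radiated power = εσA(T⁴ − T_w⁴).
Steady state: P = εσA(T⁴ − T_w⁴) with A = 4πr² = 0.002124 m².
T⁴ = P/(εσA) + T_w⁴ = 0.561/(0.78·5.67×10⁻⁸·0.002124) + (305)⁴
    = 5.973×10⁹ + 8.654×10⁹ = 1.463×10¹⁰ K⁴.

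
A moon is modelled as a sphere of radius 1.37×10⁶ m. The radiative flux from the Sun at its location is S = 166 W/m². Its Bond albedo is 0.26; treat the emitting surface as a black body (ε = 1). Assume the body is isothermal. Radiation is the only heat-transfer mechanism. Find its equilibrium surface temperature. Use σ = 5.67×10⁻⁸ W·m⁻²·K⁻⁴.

At equilibrium, absorbed power = emitted power.
Absorbing cross-section = πr² = 5.896×10¹² m²; emitting surface = 4πr² = 2.359×10¹³ m² (ratio 4).
(1−a)S·A_cross = εσ·A_surf·T⁴  ⇒  T⁴ = (1−a)S/(4σ).
T⁴ = 0.740·166/(4·5.67×10⁻⁸) = 5.416×10⁸ K⁴.
T = (5.416×10⁸)^(1/4).

T ≈ 153 K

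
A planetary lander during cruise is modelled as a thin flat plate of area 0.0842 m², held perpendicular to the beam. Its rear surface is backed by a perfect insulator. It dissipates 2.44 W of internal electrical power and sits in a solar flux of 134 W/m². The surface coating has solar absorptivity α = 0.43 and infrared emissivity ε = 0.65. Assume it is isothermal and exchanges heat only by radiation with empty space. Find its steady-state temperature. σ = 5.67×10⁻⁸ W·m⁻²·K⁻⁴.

T ≈ 220 K

At steady state, absorbed solar power + internal power = radiated power.
Absorbed: α·S·A_cross = 0.43·134·0.08420 = 4.852 W (cross-section A).
Total input = 4.852 + 2.44 = 7.292 W.
Radiated: εσ·A_surf·T⁴ with A_surf = A = 0.08420 m².
T⁴ = 7.292/(0.65·5.67×10⁻⁸·0.08420) = 2.350×10⁹ K⁴.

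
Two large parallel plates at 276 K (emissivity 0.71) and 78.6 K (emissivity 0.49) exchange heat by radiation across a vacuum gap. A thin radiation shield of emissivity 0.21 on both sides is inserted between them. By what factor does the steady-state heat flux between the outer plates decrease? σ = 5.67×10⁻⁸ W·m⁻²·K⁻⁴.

factor ≈ 4.48

Without shield: q₀ = σΔ(T⁴)/(1/ε₁+1/ε₂−1) with denominator 2.449.
With shield the two gaps are in series; the resistances add: (1/ε₁+1/ε_s−1)+(1/ε_s+1/ε₂−1) = 5.170+5.803 = 10.97.
Heat-flux ratio q₀/q = 10.97/2.449.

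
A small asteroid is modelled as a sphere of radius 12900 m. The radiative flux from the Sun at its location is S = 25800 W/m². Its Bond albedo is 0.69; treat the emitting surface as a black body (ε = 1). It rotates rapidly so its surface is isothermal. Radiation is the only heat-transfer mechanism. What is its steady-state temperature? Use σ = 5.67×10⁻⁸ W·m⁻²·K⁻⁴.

At equilibrium, absorbed power = emitted power.
Absorbing cross-section = πr² = 5.228×10⁸ m²; emitting surface = 4πr² = 2.091×10⁹ m² (ratio 4).
(1−a)S·A_cross = εσ·A_surf·T⁴  ⇒  T⁴ = (1−a)S/(4σ).
T⁴ = 0.310·25800/(4·5.67×10⁻⁸) = 3.526×10¹⁰ K⁴.
T = (3.526×10¹⁰)^(1/4).

T ≈ 433 K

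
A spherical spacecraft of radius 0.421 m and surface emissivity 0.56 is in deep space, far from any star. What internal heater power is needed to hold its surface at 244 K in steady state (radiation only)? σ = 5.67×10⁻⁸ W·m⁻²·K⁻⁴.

P = εσ·4πr²·T⁴.
4πr² = 2.227 m²; T⁴ = 3.545×10⁹ K⁴.
P = 0.56·5.67×10⁻⁸·2.227·3.545×10⁹.

P ≈ 251 W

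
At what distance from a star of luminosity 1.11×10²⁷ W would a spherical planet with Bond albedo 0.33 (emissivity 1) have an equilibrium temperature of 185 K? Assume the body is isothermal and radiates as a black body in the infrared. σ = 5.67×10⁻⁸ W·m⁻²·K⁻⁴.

For an isothermal black-emitting sphere, (1−a)S·πr² = σ·4πr²·T⁴ ⇒ S = 4σT⁴/(1−a).
S = 4·5.67×10⁻⁸·(185)⁴/0.670 = 396.5 W/m².
Flux falls as S = L/(4πd²), so d = √(L/(4πS)) = √(1.11×10²⁷/(4π·396.5)).

d ≈ 4.72×10¹¹ m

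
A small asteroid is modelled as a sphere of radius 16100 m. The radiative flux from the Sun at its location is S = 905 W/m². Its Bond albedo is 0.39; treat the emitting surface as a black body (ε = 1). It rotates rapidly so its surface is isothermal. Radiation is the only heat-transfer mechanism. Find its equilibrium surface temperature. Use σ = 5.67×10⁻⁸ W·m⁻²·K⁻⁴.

T ≈ 222 K

At equilibrium, absorbed power = emitted power.
Absorbing cross-section = πr² = 8.143×10⁸ m²; emitting surface = 4πr² = 3.257×10⁹ m² (ratio 4).
(1−a)S·A_cross = εσ·A_surf·T⁴  ⇒  T⁴ = (1−a)S/(4σ).
T⁴ = 0.610·905/(4·5.67×10⁻⁸) = 2.434×10⁹ K⁴.
T = (2.434×10⁹)^(1/4).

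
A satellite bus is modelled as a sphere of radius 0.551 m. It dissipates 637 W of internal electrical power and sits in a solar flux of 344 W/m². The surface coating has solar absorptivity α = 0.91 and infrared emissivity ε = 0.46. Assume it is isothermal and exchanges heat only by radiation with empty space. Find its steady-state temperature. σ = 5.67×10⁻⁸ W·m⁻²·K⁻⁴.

At steady state, absorbed solar power + internal power = radiated power.
Absorbed: α·S·A_cross = 0.91·344·0.9538 = 298.6 W (cross-section πr²).
Total input = 298.6 + 637 = 935.6 W.
Radiated: εσ·A_surf·T⁴ with A_surf = 4πr² = 3.815 m².
T⁴ = 935.6/(0.46·5.67×10⁻⁸·3.815) = 9.402×10⁹ K⁴.

T ≈ 311 K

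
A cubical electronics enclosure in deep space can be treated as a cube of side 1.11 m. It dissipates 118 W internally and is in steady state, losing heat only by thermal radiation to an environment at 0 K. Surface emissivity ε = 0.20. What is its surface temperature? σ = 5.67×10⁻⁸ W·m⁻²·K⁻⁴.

T ≈ 194 K

Steady state: internal power = radiated power, P = εσA T⁴.
Radiating area A = 6L² = 7.393 m².
T⁴ = P/(εσA) = 118/(0.20·5.67×10⁻⁸·7.393) = 1.408×10⁹ K⁴.
T = (1.408×10⁹)^(1/4).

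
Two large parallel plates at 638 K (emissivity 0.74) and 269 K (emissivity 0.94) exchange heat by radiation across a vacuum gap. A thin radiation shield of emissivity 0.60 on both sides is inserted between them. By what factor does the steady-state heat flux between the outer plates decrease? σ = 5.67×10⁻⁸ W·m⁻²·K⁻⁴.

factor ≈ 2.65

Without shield: q₀ = σΔ(T⁴)/(1/ε₁+1/ε₂−1) with denominator 1.415.
With shield the two gaps are in series; the resistances add: (1/ε₁+1/ε_s−1)+(1/ε_s+1/ε₂−1) = 2.018+1.730 = 3.749.
Heat-flux ratio q₀/q = 3.749/1.415.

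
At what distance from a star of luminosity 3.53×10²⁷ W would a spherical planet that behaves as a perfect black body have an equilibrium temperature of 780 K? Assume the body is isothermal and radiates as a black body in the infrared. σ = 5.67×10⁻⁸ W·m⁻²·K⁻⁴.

d ≈ 5.78×10¹⁰ m

For an isothermal black-emitting sphere, (1−a)S·πr² = σ·4πr²·T⁴ ⇒ S = 4σT⁴/(1−a).
S = 4·5.67×10⁻⁸·(780)⁴/1.00 = 83950 W/m².
Flux falls as S = L/(4πd²), so d = √(L/(4πS)) = √(3.53×10²⁷/(4π·83950)).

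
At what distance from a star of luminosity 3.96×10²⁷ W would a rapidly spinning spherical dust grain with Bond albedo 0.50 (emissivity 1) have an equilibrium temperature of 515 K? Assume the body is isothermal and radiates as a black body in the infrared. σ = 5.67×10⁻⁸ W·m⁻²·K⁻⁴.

d ≈ 9.94×10¹⁰ m

For an isothermal black-emitting sphere, (1−a)S·πr² = σ·4πr²·T⁴ ⇒ S = 4σT⁴/(1−a).
S = 4·5.67×10⁻⁸·(515)⁴/0.500 = 31910 W/m².
Flux falls as S = L/(4πd²), so d = √(L/(4πS)) = √(3.96×10²⁷/(4π·31910)).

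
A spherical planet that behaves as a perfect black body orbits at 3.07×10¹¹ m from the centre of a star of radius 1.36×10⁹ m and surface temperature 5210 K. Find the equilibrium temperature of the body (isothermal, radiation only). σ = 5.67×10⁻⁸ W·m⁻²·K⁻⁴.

T ≈ 245 K

The star's surface emits σT_*⁴; at distance d the flux is S = σT_*⁴(R_*/d)².
S = 5.67×10⁻⁸·(5210)⁴·(1.36×10⁹/3.07×10¹¹)² = 819.9 W/m².
For an isothermal sphere T⁴ = (1−a)S/(4σ) = 3.615×10⁹ K⁴.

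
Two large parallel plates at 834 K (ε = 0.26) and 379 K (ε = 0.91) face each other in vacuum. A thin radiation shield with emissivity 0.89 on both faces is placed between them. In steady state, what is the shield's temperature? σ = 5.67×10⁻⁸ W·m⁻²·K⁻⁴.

In steady state the net flux on the hot side equals that on the cold side.
σ(T₁⁴−T_s⁴)/D₁ = σ(T_s⁴−T₂⁴)/D₂, with D₁ = 1/ε₁+1/ε_s−1 = 3.970, D₂ = 1/ε_s+1/ε₂−1 = 1.222.
Solve for T_s⁴: T_s⁴ = (D₂·T₁⁴ + D₁·T₂⁴)/(D₁+D₂) = 1.297×10¹¹ K⁴.

T_s ≈ 600 K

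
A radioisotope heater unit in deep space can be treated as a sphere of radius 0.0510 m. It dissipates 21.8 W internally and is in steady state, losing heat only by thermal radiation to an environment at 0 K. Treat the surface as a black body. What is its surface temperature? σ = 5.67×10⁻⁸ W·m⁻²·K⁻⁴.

Steady state: internal power = radiated power, P = εσA T⁴.
Radiating area A = 4πr² = 0.03269 m².
T⁴ = P/(εσA) = 21.8/(1.0·5.67×10⁻⁸·0.03269) = 1.176×10¹⁰ K⁴.
T = (1.176×10¹⁰)^(1/4).

T ≈ 329 K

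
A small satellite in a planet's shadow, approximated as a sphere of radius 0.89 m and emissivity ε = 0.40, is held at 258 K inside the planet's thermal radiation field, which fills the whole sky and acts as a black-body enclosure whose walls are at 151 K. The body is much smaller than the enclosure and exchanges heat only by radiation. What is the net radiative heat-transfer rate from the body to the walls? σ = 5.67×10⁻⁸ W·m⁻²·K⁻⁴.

For a small grey body in a large enclosure: P_net = εσA(T_body⁴ − T_wall⁴).
A = 4πr² = 9.954 m²; T_body⁴ − T_wall⁴ = 4.431×10⁹ − 5.199×10⁸ = 3.911×10⁹ K⁴.
|P_net| = 0.40·5.67×10⁻⁸·9.954·3.911×10⁹.

P_net ≈ 883 W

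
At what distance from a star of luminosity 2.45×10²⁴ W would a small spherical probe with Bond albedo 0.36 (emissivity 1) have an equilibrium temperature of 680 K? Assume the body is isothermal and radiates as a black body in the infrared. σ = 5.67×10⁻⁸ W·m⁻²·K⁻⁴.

d ≈ 1.60×10⁹ m

For an isothermal black-emitting sphere, (1−a)S·πr² = σ·4πr²·T⁴ ⇒ S = 4σT⁴/(1−a).
S = 4·5.67×10⁻⁸·(680)⁴/0.640 = 75770 W/m².
Flux falls as S = L/(4πd²), so d = √(L/(4πS)) = √(2.45×10²⁴/(4π·75770)).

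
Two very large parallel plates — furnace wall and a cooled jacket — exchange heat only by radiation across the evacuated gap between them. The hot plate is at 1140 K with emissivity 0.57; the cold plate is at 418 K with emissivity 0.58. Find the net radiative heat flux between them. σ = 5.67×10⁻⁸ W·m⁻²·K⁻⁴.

For two infinite grey parallel plates, q = σ(T₁⁴ − T₂⁴)/(1/ε₁ + 1/ε₂ − 1).
T₁⁴ − T₂⁴ = 1.689×10¹² − 3.053×10¹⁰ = 1.658×10¹² K⁴.
1/ε₁ + 1/ε₂ − 1 = 1.754 + 1.724 − 1 = 2.479.
q = 5.67×10⁻⁸ × 1.658×10¹² / 2.479.

q ≈ 37900 W/m²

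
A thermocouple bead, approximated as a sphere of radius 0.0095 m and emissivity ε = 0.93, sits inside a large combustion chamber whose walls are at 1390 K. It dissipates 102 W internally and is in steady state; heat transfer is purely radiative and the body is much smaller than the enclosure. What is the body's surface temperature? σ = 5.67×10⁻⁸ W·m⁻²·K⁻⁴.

T ≈ 1530 K

For a small grey body in a large enclosure, net radiated power = εσA(T⁴ − T_w⁴).
Steady state: P = εσA(T⁴ − T_w⁴) with A = 4πr² = 0.001134 m².
T⁴ = P/(εσA) + T_w⁴ = 102/(0.93·5.67×10⁻⁸·0.001134) + (1390)⁴
    = 1.706×10¹² + 3.733×10¹² = 5.439×10¹² K⁴.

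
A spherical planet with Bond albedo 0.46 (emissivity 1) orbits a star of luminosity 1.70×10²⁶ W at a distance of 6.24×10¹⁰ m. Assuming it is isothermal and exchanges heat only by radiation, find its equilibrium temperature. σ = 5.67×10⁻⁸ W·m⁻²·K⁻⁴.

First find the stellar flux at distance d: S = L/(4πd²) = 1.70×10²⁶/(4π·(6.24×10¹⁰)²) = 3474 W/m².
For an isothermal sphere, absorbed (1−a)S·πr² = emitted σ·4πr²·T⁴, so T⁴ = (1−a)S/(4σ).
T⁴ = 0.540·3474/(4·5.67×10⁻⁸) = 8.272×10⁹ K⁴.

T ≈ 302 K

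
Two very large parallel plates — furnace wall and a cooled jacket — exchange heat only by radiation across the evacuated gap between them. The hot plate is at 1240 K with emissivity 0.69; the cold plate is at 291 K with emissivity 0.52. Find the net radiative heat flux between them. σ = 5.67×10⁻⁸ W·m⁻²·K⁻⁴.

q ≈ 56300 W/m²

For two infinite grey parallel plates, q = σ(T₁⁴ − T₂⁴)/(1/ε₁ + 1/ε₂ − 1).
T₁⁴ − T₂⁴ = 2.364×10¹² − 7.171×10⁹ = 2.357×10¹² K⁴.
1/ε₁ + 1/ε₂ − 1 = 1.449 + 1.923 − 1 = 2.372.
q = 5.67×10⁻⁸ × 2.357×10¹² / 2.372.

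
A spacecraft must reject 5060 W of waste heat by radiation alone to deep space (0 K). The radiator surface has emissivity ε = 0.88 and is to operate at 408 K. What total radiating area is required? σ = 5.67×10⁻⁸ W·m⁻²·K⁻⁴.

A ≈ 3.66 m²

P = εσA T⁴ ⇒ A = P/(εσT⁴).
T⁴ = 2.771×10¹⁰ K⁴.
A = 5060/(0.88 × 5.67×10⁻⁸ × 2.771×10¹⁰).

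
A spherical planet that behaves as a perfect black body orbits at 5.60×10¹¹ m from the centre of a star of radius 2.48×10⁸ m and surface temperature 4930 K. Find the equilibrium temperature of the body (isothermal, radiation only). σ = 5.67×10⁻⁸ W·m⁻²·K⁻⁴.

T ≈ 73.4 K

The star's surface emits σT_*⁴; at distance d the flux is S = σT_*⁴(R_*/d)².
S = 5.67×10⁻⁸·(4930)⁴·(2.48×10⁸/5.60×10¹¹)² = 6.569 W/m².
For an isothermal sphere T⁴ = (1−a)S/(4σ) = 2.896×10⁷ K⁴.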